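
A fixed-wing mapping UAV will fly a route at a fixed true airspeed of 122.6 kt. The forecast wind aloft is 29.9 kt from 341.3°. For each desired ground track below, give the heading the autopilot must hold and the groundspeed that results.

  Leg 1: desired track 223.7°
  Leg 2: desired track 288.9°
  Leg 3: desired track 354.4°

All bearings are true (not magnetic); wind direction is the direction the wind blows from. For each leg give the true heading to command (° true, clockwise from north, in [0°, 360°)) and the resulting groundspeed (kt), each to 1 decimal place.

Leg 1: desired track 223.7°; wind correction +12.5° → command heading 236.2°, groundspeed 133.6 kt
Leg 2: desired track 288.9°; wind correction +11.1° → command heading 300.0°, groundspeed 102.0 kt
Leg 3: desired track 354.4°; wind correction -3.2° → command heading 351.2°, groundspeed 93.3 kt

Leg 1: heading=236.2°, groundspeed=133.6 kt
Leg 2: heading=300.0°, groundspeed=102.0 kt
Leg 3: heading=351.2°, groundspeed=93.3 kt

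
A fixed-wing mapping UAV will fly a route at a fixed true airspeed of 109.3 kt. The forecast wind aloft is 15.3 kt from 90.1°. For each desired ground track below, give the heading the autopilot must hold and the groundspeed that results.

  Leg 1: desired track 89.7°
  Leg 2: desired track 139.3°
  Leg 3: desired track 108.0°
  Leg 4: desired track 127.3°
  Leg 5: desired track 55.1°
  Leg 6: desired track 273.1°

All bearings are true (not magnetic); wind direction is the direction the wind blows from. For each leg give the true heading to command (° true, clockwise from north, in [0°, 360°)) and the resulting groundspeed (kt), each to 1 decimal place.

Leg 1: desired track 89.7°; wind correction +0.1° → command heading 89.8°, groundspeed 94.0 kt
Leg 2: desired track 139.3°; wind correction -6.1° → command heading 133.2°, groundspeed 98.7 kt
Leg 3: desired track 108.0°; wind correction -2.5° → command heading 105.5°, groundspeed 94.6 kt
Leg 4: desired track 127.3°; wind correction -4.9° → command heading 122.4°, groundspeed 96.7 kt
Leg 5: desired track 55.1°; wind correction +4.6° → command heading 59.7°, groundspeed 96.4 kt
Leg 6: desired track 273.1°; wind correction +0.4° → command heading 273.5°, groundspeed 124.6 kt

Leg 1: heading=89.8°, groundspeed=94.0 kt
Leg 2: heading=133.2°, groundspeed=98.7 kt
Leg 3: heading=105.5°, groundspeed=94.6 kt
Leg 4: heading=122.4°, groundspeed=96.7 kt
Leg 5: heading=59.7°, groundspeed=96.4 kt
Leg 6: heading=273.5°, groundspeed=124.6 kt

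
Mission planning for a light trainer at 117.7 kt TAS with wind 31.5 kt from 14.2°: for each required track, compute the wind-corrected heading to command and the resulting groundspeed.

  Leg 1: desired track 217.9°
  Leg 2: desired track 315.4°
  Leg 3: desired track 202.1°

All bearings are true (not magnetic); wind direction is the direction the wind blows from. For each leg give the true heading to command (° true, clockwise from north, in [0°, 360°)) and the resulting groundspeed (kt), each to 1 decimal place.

Leg 1: desired track 217.9°; wind correction +6.2° → command heading 224.1°, groundspeed 145.9 kt
Leg 2: desired track 315.4°; wind correction +13.2° → command heading 328.6°, groundspeed 98.3 kt
Leg 3: desired track 202.1°; wind correction +2.1° → command heading 204.2°, groundspeed 148.8 kt

Leg 1: heading=224.1°, groundspeed=145.9 kt
Leg 2: heading=328.6°, groundspeed=98.3 kt
Leg 3: heading=204.2°, groundspeed=148.8 kt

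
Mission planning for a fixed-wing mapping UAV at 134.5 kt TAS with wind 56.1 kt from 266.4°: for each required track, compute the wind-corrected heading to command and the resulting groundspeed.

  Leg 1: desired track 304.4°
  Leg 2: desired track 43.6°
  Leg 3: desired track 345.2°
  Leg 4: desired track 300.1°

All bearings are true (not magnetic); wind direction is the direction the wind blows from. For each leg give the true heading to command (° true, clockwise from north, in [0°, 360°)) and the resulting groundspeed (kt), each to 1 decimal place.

Leg 1: desired track 304.4°; wind correction -14.9° → command heading 289.5°, groundspeed 85.8 kt
Leg 2: desired track 43.6°; wind correction -16.5° → command heading 27.1°, groundspeed 170.1 kt
Leg 3: desired track 345.2°; wind correction -24.2° → command heading 321.0°, groundspeed 111.8 kt
Leg 4: desired track 300.1°; wind correction -13.4° → command heading 286.7°, groundspeed 84.2 kt

Leg 1: heading=289.5°, groundspeed=85.8 kt
Leg 2: heading=27.1°, groundspeed=170.1 kt
Leg 3: heading=321.0°, groundspeed=111.8 kt
Leg 4: heading=286.7°, groundspeed=84.2 kt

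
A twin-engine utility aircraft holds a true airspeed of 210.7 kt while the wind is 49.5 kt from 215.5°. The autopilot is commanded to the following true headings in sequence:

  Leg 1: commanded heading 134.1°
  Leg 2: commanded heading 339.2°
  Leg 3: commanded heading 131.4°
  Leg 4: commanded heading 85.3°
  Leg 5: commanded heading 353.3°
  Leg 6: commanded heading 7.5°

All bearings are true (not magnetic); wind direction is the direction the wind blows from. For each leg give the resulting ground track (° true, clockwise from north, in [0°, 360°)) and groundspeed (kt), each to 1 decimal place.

Leg 1: heading 134.1°; drift -13.5° → track 120.6°, groundspeed 209.1 kt
Leg 2: heading 339.2°; drift +9.8° → track 349.0°, groundspeed 241.7 kt
Leg 3: heading 131.4°; drift -13.5° → track 117.9°, groundspeed 211.4 kt
Leg 4: heading 85.3°; drift -8.9° → track 76.4°, groundspeed 245.6 kt
Leg 5: heading 353.3°; drift +7.7° → track 1.0°, groundspeed 249.6 kt
Leg 6: heading 7.5°; drift +5.2° → track 12.7°, groundspeed 255.5 kt

Leg 1: track=120.6°, groundspeed=209.1 kt
Leg 2: track=349.0°, groundspeed=241.7 kt
Leg 3: track=117.9°, groundspeed=211.4 kt
Leg 4: track=76.4°, groundspeed=245.6 kt
Leg 5: track=1.0°, groundspeed=249.6 kt
Leg 6: track=12.7°, groundspeed=255.5 kt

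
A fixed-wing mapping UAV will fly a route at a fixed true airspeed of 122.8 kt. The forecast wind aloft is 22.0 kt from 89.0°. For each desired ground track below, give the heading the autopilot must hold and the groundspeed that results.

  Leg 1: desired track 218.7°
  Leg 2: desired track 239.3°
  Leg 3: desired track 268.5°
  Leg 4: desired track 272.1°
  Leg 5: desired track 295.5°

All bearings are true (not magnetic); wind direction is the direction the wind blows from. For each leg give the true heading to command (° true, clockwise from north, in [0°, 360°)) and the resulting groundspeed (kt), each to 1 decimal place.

Leg 1: desired track 218.7°; wind correction -7.9° → command heading 210.8°, groundspeed 135.7 kt
Leg 2: desired track 239.3°; wind correction -5.1° → command heading 234.2°, groundspeed 141.4 kt
Leg 3: desired track 268.5°; wind correction -0.1° → command heading 268.4°, groundspeed 144.8 kt
Leg 4: desired track 272.1°; wind correction +0.6° → command heading 272.7°, groundspeed 144.8 kt
Leg 5: desired track 295.5°; wind correction +4.6° → command heading 300.1°, groundspeed 142.1 kt

Leg 1: heading=210.8°, groundspeed=135.7 kt
Leg 2: heading=234.2°, groundspeed=141.4 kt
Leg 3: heading=268.4°, groundspeed=144.8 kt
Leg 4: heading=272.7°, groundspeed=144.8 kt
Leg 5: heading=300.1°, groundspeed=142.1 kt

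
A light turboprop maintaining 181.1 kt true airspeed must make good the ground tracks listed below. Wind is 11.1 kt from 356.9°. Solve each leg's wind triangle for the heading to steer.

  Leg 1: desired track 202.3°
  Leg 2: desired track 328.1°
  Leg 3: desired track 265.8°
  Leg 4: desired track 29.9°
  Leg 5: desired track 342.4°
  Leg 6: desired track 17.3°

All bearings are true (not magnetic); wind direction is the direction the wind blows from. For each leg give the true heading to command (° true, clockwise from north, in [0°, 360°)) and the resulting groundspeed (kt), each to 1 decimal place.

Leg 1: desired track 202.3°; wind correction +1.5° → command heading 203.8°, groundspeed 191.1 kt
Leg 2: desired track 328.1°; wind correction +1.7° → command heading 329.8°, groundspeed 171.3 kt
Leg 3: desired track 265.8°; wind correction +3.5° → command heading 269.3°, groundspeed 181.0 kt
Leg 4: desired track 29.9°; wind correction -1.9° → command heading 28.0°, groundspeed 171.7 kt
Leg 5: desired track 342.4°; wind correction +0.9° → command heading 343.3°, groundspeed 170.3 kt
Leg 6: desired track 17.3°; wind correction -1.2° → command heading 16.1°, groundspeed 170.7 kt

Leg 1: heading=203.8°, groundspeed=191.1 kt
Leg 2: heading=329.8°, groundspeed=171.3 kt
Leg 3: heading=269.3°, groundspeed=181.0 kt
Leg 4: heading=28.0°, groundspeed=171.7 kt
Leg 5: heading=343.3°, groundspeed=170.3 kt
Leg 6: heading=16.1°, groundspeed=170.7 kt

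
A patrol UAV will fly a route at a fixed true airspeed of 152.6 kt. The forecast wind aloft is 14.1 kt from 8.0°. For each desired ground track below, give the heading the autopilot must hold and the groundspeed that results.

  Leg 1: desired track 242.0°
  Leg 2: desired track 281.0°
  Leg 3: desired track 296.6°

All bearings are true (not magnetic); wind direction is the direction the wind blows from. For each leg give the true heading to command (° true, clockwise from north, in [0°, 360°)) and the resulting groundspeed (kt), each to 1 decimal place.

Leg 1: desired track 242.0°; wind correction +4.3° → command heading 246.3°, groundspeed 160.5 kt
Leg 2: desired track 281.0°; wind correction +5.3° → command heading 286.3°, groundspeed 151.2 kt
Leg 3: desired track 296.6°; wind correction +5.0° → command heading 301.6°, groundspeed 147.5 kt

Leg 1: heading=246.3°, groundspeed=160.5 kt
Leg 2: heading=286.3°, groundspeed=151.2 kt
Leg 3: heading=301.6°, groundspeed=147.5 kt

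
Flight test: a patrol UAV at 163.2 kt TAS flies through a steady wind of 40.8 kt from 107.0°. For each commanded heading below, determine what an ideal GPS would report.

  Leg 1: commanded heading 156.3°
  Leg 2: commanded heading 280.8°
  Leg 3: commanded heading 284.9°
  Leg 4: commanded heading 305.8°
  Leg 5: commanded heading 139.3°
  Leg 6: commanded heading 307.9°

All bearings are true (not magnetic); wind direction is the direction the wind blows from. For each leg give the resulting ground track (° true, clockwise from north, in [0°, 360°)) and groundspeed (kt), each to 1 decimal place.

Leg 1: heading 156.3°; drift +12.8° → track 169.1°, groundspeed 140.1 kt
Leg 2: heading 280.8°; drift +1.2° → track 282.0°, groundspeed 203.8 kt
Leg 3: heading 284.9°; drift +0.4° → track 285.3°, groundspeed 204.0 kt
Leg 4: heading 305.8°; drift -3.7° → track 302.1°, groundspeed 202.3 kt
Leg 5: heading 139.3°; drift +9.6° → track 148.9°, groundspeed 130.5 kt
Leg 6: heading 307.9°; drift -4.1° → track 303.8°, groundspeed 201.8 kt

Leg 1: track=169.1°, groundspeed=140.1 kt
Leg 2: track=282.0°, groundspeed=203.8 kt
Leg 3: track=285.3°, groundspeed=204.0 kt
Leg 4: track=302.1°, groundspeed=202.3 kt
Leg 5: track=148.9°, groundspeed=130.5 kt
Leg 6: track=303.8°, groundspeed=201.8 kt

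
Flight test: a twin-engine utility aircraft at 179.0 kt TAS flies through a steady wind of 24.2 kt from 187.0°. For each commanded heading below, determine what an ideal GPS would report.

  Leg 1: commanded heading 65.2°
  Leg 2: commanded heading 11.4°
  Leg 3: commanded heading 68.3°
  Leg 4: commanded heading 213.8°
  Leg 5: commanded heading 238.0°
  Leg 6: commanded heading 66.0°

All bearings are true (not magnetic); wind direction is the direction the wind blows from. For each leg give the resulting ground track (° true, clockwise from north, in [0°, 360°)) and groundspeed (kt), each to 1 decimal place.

Leg 1: heading 65.2°; drift -6.1° → track 59.1°, groundspeed 192.9 kt
Leg 2: heading 11.4°; drift -0.5° → track 10.9°, groundspeed 203.1 kt
Leg 3: heading 68.3°; drift -6.4° → track 61.9°, groundspeed 191.8 kt
Leg 4: heading 213.8°; drift +4.0° → track 217.8°, groundspeed 157.8 kt
Leg 5: heading 238.0°; drift +6.6° → track 244.6°, groundspeed 164.8 kt
Leg 6: heading 66.0°; drift -6.2° → track 59.8°, groundspeed 192.6 kt

Leg 1: track=59.1°, groundspeed=192.9 kt
Leg 2: track=10.9°, groundspeed=203.1 kt
Leg 3: track=61.9°, groundspeed=191.8 kt
Leg 4: track=217.8°, groundspeed=157.8 kt
Leg 5: track=244.6°, groundspeed=164.8 kt
Leg 6: track=59.8°, groundspeed=192.6 kt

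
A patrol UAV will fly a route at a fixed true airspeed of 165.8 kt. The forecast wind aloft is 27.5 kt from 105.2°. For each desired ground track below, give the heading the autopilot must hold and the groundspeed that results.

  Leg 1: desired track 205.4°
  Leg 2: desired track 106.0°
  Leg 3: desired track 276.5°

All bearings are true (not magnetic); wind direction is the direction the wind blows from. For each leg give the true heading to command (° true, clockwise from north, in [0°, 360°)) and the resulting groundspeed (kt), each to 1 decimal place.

Leg 1: heading=196.0°, groundspeed=168.4 kt
Leg 2: heading=105.9°, groundspeed=138.3 kt
Leg 3: heading=275.1°, groundspeed=192.9 kt

Leg 1: desired track 205.4°; wind correction -9.4° → command heading 196.0°, groundspeed 168.4 kt
Leg 2: desired track 106.0°; wind correction -0.1° → command heading 105.9°, groundspeed 138.3 kt
Leg 3: desired track 276.5°; wind correction -1.4° → command heading 275.1°, groundspeed 192.9 kt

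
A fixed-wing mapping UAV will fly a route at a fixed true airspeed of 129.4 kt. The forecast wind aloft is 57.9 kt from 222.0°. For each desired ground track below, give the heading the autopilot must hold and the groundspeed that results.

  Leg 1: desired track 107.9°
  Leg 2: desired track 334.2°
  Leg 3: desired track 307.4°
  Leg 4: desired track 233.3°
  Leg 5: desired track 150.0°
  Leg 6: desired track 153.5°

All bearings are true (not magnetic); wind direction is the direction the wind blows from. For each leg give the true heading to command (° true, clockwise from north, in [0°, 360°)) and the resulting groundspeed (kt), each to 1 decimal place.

Leg 1: desired track 107.9°; wind correction +24.1° → command heading 132.0°, groundspeed 141.8 kt
Leg 2: desired track 334.2°; wind correction -24.5° → command heading 309.7°, groundspeed 139.7 kt
Leg 3: desired track 307.4°; wind correction -26.5° → command heading 280.9°, groundspeed 111.2 kt
Leg 4: desired track 233.3°; wind correction -5.0° → command heading 228.3°, groundspeed 72.1 kt
Leg 5: desired track 150.0°; wind correction +25.2° → command heading 175.2°, groundspeed 99.2 kt
Leg 6: desired track 153.5°; wind correction +24.6° → command heading 178.1°, groundspeed 96.4 kt

Leg 1: heading=132.0°, groundspeed=141.8 kt
Leg 2: heading=309.7°, groundspeed=139.7 kt
Leg 3: heading=280.9°, groundspeed=111.2 kt
Leg 4: heading=228.3°, groundspeed=72.1 kt
Leg 5: heading=175.2°, groundspeed=99.2 kt
Leg 6: heading=178.1°, groundspeed=96.4 kt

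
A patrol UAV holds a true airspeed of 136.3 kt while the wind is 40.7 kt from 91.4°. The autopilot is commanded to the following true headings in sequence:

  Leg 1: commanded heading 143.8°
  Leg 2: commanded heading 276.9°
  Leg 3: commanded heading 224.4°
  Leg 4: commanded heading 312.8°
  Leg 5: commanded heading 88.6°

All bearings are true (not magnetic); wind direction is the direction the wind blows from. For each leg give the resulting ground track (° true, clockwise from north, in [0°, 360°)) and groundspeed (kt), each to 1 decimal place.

Leg 1: track=159.9°, groundspeed=116.0 kt
Leg 2: track=275.6°, groundspeed=176.9 kt
Leg 3: track=234.7°, groundspeed=166.7 kt
Leg 4: track=303.6°, groundspeed=169.0 kt
Leg 5: track=87.4°, groundspeed=95.7 kt

Leg 1: heading 143.8°; drift +16.1° → track 159.9°, groundspeed 116.0 kt
Leg 2: heading 276.9°; drift -1.3° → track 275.6°, groundspeed 176.9 kt
Leg 3: heading 224.4°; drift +10.3° → track 234.7°, groundspeed 166.7 kt
Leg 4: heading 312.8°; drift -9.2° → track 303.6°, groundspeed 169.0 kt
Leg 5: heading 88.6°; drift -1.2° → track 87.4°, groundspeed 95.7 kt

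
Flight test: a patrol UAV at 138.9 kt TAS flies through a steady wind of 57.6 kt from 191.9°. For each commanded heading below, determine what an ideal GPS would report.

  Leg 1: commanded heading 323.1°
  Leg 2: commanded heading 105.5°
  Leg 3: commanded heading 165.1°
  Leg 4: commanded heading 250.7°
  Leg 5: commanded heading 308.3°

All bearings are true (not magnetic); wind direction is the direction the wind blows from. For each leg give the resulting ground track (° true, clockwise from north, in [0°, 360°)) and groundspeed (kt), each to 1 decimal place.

Leg 1: heading 323.1°; drift +13.8° → track 336.9°, groundspeed 182.1 kt
Leg 2: heading 105.5°; drift -23.0° → track 82.5°, groundspeed 147.0 kt
Leg 3: heading 165.1°; drift -16.5° → track 148.6°, groundspeed 91.3 kt
Leg 4: heading 250.7°; drift +24.3° → track 275.0°, groundspeed 119.7 kt
Leg 5: heading 308.3°; drift +17.4° → track 325.7°, groundspeed 172.4 kt

Leg 1: track=336.9°, groundspeed=182.1 kt
Leg 2: track=82.5°, groundspeed=147.0 kt
Leg 3: track=148.6°, groundspeed=91.3 kt
Leg 4: track=275.0°, groundspeed=119.7 kt
Leg 5: track=325.7°, groundspeed=172.4 kt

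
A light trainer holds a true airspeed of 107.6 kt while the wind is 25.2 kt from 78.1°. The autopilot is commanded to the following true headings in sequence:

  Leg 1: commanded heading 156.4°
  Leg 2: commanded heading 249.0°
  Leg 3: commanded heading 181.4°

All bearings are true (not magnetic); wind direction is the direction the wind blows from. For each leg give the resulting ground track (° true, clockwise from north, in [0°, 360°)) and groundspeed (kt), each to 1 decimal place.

Leg 1: track=169.9°, groundspeed=105.4 kt
Leg 2: track=250.7°, groundspeed=132.5 kt
Leg 3: track=193.6°, groundspeed=116.0 kt

Leg 1: heading 156.4°; drift +13.5° → track 169.9°, groundspeed 105.4 kt
Leg 2: heading 249.0°; drift +1.7° → track 250.7°, groundspeed 132.5 kt
Leg 3: heading 181.4°; drift +12.2° → track 193.6°, groundspeed 116.0 kt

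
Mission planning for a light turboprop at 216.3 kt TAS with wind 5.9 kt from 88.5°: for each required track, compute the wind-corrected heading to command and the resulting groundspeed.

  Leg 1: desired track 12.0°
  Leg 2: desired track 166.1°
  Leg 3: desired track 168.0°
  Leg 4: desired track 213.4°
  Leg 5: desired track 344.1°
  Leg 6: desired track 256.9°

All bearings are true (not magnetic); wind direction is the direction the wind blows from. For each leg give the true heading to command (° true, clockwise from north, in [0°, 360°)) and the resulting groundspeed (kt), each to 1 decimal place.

Leg 1: heading=13.5°, groundspeed=214.8 kt
Leg 2: heading=164.6°, groundspeed=215.0 kt
Leg 3: heading=166.5°, groundspeed=215.1 kt
Leg 4: heading=212.1°, groundspeed=219.6 kt
Leg 5: heading=345.6°, groundspeed=217.7 kt
Leg 6: heading=256.6°, groundspeed=222.1 kt

Leg 1: desired track 12.0°; wind correction +1.5° → command heading 13.5°, groundspeed 214.8 kt
Leg 2: desired track 166.1°; wind correction -1.5° → command heading 164.6°, groundspeed 215.0 kt
Leg 3: desired track 168.0°; wind correction -1.5° → command heading 166.5°, groundspeed 215.1 kt
Leg 4: desired track 213.4°; wind correction -1.3° → command heading 212.1°, groundspeed 219.6 kt
Leg 5: desired track 344.1°; wind correction +1.5° → command heading 345.6°, groundspeed 217.7 kt
Leg 6: desired track 256.9°; wind correction -0.3° → command heading 256.6°, groundspeed 222.1 kt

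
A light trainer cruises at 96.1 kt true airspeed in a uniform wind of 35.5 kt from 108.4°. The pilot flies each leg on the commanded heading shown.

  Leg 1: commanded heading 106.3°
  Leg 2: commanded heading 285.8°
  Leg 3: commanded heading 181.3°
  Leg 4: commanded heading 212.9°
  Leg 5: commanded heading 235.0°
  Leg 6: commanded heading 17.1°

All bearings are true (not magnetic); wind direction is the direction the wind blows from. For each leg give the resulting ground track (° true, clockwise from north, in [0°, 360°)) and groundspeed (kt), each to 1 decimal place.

Leg 1: heading 106.3°; drift -1.2° → track 105.1°, groundspeed 60.6 kt
Leg 2: heading 285.8°; drift +0.7° → track 286.5°, groundspeed 131.6 kt
Leg 3: heading 181.3°; drift +21.6° → track 202.9°, groundspeed 92.1 kt
Leg 4: heading 212.9°; drift +18.1° → track 231.0°, groundspeed 110.5 kt
Leg 5: heading 235.0°; drift +13.7° → track 248.7°, groundspeed 120.7 kt
Leg 6: heading 17.1°; drift -20.1° → track 357.0°, groundspeed 103.2 kt

Leg 1: track=105.1°, groundspeed=60.6 kt
Leg 2: track=286.5°, groundspeed=131.6 kt
Leg 3: track=202.9°, groundspeed=92.1 kt
Leg 4: track=231.0°, groundspeed=110.5 kt
Leg 5: track=248.7°, groundspeed=120.7 kt
Leg 6: track=357.0°, groundspeed=103.2 kt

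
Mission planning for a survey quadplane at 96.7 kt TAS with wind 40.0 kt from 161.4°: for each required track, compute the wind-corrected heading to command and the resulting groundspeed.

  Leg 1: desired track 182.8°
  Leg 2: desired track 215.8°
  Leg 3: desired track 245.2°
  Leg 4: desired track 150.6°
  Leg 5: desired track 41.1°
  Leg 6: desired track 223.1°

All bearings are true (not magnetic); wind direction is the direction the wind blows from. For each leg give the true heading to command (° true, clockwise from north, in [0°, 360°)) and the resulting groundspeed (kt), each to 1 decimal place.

Leg 1: heading=174.1°, groundspeed=58.3 kt
Leg 2: heading=196.1°, groundspeed=67.8 kt
Leg 3: heading=220.9°, groundspeed=83.8 kt
Leg 4: heading=155.0°, groundspeed=57.1 kt
Leg 5: heading=62.0°, groundspeed=110.5 kt
Leg 6: heading=201.7°, groundspeed=71.1 kt

Leg 1: desired track 182.8°; wind correction -8.7° → command heading 174.1°, groundspeed 58.3 kt
Leg 2: desired track 215.8°; wind correction -19.7° → command heading 196.1°, groundspeed 67.8 kt
Leg 3: desired track 245.2°; wind correction -24.3° → command heading 220.9°, groundspeed 83.8 kt
Leg 4: desired track 150.6°; wind correction +4.4° → command heading 155.0°, groundspeed 57.1 kt
Leg 5: desired track 41.1°; wind correction +20.9° → command heading 62.0°, groundspeed 110.5 kt
Leg 6: desired track 223.1°; wind correction -21.4° → command heading 201.7°, groundspeed 71.1 kt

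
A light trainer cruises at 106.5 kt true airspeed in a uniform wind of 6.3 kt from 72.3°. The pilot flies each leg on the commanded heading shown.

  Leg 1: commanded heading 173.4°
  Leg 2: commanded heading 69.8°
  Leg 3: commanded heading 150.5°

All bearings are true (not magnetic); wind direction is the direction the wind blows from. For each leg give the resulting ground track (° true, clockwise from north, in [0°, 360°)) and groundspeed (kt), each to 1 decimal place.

Leg 1: heading 173.4°; drift +3.3° → track 176.7°, groundspeed 107.9 kt
Leg 2: heading 69.8°; drift -0.2° → track 69.6°, groundspeed 100.2 kt
Leg 3: heading 150.5°; drift +3.4° → track 153.9°, groundspeed 105.4 kt

Leg 1: track=176.7°, groundspeed=107.9 kt
Leg 2: track=69.6°, groundspeed=100.2 kt
Leg 3: track=153.9°, groundspeed=105.4 kt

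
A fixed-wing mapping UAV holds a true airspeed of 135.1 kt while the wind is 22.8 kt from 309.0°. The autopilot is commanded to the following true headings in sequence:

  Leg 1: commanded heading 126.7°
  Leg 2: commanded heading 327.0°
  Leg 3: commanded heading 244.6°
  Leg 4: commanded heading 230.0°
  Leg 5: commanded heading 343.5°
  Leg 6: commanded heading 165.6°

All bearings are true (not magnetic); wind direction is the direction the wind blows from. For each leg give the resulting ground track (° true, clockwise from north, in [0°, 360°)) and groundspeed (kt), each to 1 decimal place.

Leg 1: track=127.0°, groundspeed=157.9 kt
Leg 2: track=330.6°, groundspeed=113.6 kt
Leg 3: track=235.3°, groundspeed=126.9 kt
Leg 4: track=220.3°, groundspeed=132.7 kt
Leg 5: track=349.8°, groundspeed=117.0 kt
Leg 6: track=160.5°, groundspeed=154.0 kt

Leg 1: heading 126.7°; drift +0.3° → track 127.0°, groundspeed 157.9 kt
Leg 2: heading 327.0°; drift +3.6° → track 330.6°, groundspeed 113.6 kt
Leg 3: heading 244.6°; drift -9.3° → track 235.3°, groundspeed 126.9 kt
Leg 4: heading 230.0°; drift -9.7° → track 220.3°, groundspeed 132.7 kt
Leg 5: heading 343.5°; drift +6.3° → track 349.8°, groundspeed 117.0 kt
Leg 6: heading 165.6°; drift -5.1° → track 160.5°, groundspeed 154.0 kt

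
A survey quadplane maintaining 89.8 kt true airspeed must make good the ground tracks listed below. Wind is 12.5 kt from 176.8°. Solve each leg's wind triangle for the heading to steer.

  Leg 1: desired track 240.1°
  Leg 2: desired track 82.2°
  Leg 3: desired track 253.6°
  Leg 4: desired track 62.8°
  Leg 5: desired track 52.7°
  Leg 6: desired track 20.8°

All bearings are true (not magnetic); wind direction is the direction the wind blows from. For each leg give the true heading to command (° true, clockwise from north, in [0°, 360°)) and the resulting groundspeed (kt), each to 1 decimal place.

Leg 1: desired track 240.1°; wind correction -7.1° → command heading 233.0°, groundspeed 83.5 kt
Leg 2: desired track 82.2°; wind correction +8.0° → command heading 90.2°, groundspeed 89.9 kt
Leg 3: desired track 253.6°; wind correction -7.8° → command heading 245.8°, groundspeed 86.1 kt
Leg 4: desired track 62.8°; wind correction +7.3° → command heading 70.1°, groundspeed 94.2 kt
Leg 5: desired track 52.7°; wind correction +6.6° → command heading 59.3°, groundspeed 96.2 kt
Leg 6: desired track 20.8°; wind correction +3.2° → command heading 24.0°, groundspeed 101.1 kt

Leg 1: heading=233.0°, groundspeed=83.5 kt
Leg 2: heading=90.2°, groundspeed=89.9 kt
Leg 3: heading=245.8°, groundspeed=86.1 kt
Leg 4: heading=70.1°, groundspeed=94.2 kt
Leg 5: heading=59.3°, groundspeed=96.2 kt
Leg 6: heading=24.0°, groundspeed=101.1 kt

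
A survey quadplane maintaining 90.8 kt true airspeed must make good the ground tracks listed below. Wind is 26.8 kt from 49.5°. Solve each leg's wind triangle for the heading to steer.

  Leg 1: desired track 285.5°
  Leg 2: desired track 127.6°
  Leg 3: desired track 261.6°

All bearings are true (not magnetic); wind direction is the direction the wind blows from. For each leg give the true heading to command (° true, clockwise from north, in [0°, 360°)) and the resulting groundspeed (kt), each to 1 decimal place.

Leg 1: heading=299.7°, groundspeed=103.0 kt
Leg 2: heading=110.8°, groundspeed=81.4 kt
Leg 3: heading=270.6°, groundspeed=112.4 kt

Leg 1: desired track 285.5°; wind correction +14.2° → command heading 299.7°, groundspeed 103.0 kt
Leg 2: desired track 127.6°; wind correction -16.8° → command heading 110.8°, groundspeed 81.4 kt
Leg 3: desired track 261.6°; wind correction +9.0° → command heading 270.6°, groundspeed 112.4 kt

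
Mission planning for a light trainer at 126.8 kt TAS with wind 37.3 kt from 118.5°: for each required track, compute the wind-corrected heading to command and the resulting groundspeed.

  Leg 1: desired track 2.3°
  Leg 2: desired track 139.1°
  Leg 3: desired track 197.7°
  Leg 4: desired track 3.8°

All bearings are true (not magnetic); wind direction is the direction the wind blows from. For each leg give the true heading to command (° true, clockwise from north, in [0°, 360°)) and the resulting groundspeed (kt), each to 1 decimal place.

Leg 1: heading=17.6°, groundspeed=138.8 kt
Leg 2: heading=133.2°, groundspeed=91.2 kt
Leg 3: heading=180.9°, groundspeed=114.4 kt
Leg 4: heading=19.3°, groundspeed=137.8 kt

Leg 1: desired track 2.3°; wind correction +15.3° → command heading 17.6°, groundspeed 138.8 kt
Leg 2: desired track 139.1°; wind correction -5.9° → command heading 133.2°, groundspeed 91.2 kt
Leg 3: desired track 197.7°; wind correction -16.8° → command heading 180.9°, groundspeed 114.4 kt
Leg 4: desired track 3.8°; wind correction +15.5° → command heading 19.3°, groundspeed 137.8 kt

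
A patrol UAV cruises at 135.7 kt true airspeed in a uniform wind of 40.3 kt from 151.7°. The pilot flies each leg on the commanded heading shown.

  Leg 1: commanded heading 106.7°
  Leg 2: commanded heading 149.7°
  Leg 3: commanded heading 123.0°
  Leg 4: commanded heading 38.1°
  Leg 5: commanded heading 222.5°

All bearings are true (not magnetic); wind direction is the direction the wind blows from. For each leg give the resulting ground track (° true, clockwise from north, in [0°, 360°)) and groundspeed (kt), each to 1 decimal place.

Leg 1: heading 106.7°; drift -14.9° → track 91.8°, groundspeed 110.9 kt
Leg 2: heading 149.7°; drift -0.8° → track 148.9°, groundspeed 95.4 kt
Leg 3: heading 123.0°; drift -10.9° → track 112.1°, groundspeed 102.2 kt
Leg 4: heading 38.1°; drift -13.7° → track 24.4°, groundspeed 156.3 kt
Leg 5: heading 222.5°; drift +17.3° → track 239.8°, groundspeed 128.2 kt

Leg 1: track=91.8°, groundspeed=110.9 kt
Leg 2: track=148.9°, groundspeed=95.4 kt
Leg 3: track=112.1°, groundspeed=102.2 kt
Leg 4: track=24.4°, groundspeed=156.3 kt
Leg 5: track=239.8°, groundspeed=128.2 kt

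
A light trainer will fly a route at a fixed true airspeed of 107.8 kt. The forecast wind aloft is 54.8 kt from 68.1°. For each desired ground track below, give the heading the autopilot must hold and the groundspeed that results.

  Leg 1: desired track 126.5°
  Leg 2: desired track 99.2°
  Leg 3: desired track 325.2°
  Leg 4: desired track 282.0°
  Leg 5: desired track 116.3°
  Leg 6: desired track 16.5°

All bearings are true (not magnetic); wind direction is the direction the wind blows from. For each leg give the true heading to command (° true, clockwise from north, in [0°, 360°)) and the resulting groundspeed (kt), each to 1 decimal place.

Leg 1: desired track 126.5°; wind correction -25.7° → command heading 100.8°, groundspeed 68.5 kt
Leg 2: desired track 99.2°; wind correction -15.2° → command heading 84.0°, groundspeed 57.1 kt
Leg 3: desired track 325.2°; wind correction +29.7° → command heading 354.9°, groundspeed 105.9 kt
Leg 4: desired track 282.0°; wind correction +16.5° → command heading 298.5°, groundspeed 148.9 kt
Leg 5: desired track 116.3°; wind correction -22.3° → command heading 94.0°, groundspeed 63.2 kt
Leg 6: desired track 16.5°; wind correction +23.5° → command heading 40.0°, groundspeed 64.8 kt

Leg 1: heading=100.8°, groundspeed=68.5 kt
Leg 2: heading=84.0°, groundspeed=57.1 kt
Leg 3: heading=354.9°, groundspeed=105.9 kt
Leg 4: heading=298.5°, groundspeed=148.9 kt
Leg 5: heading=94.0°, groundspeed=63.2 kt
Leg 6: heading=40.0°, groundspeed=64.8 kt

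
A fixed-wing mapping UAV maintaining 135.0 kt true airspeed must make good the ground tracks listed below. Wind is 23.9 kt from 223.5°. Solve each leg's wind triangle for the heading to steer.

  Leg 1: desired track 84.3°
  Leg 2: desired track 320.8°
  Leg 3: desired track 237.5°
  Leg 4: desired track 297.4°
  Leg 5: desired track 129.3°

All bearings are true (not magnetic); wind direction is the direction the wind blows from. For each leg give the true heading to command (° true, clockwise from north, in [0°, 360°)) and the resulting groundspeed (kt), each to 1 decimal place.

Leg 1: desired track 84.3°; wind correction +6.6° → command heading 90.9°, groundspeed 152.2 kt
Leg 2: desired track 320.8°; wind correction -10.1° → command heading 310.7°, groundspeed 135.9 kt
Leg 3: desired track 237.5°; wind correction -2.5° → command heading 235.0°, groundspeed 111.7 kt
Leg 4: desired track 297.4°; wind correction -9.8° → command heading 287.6°, groundspeed 126.4 kt
Leg 5: desired track 129.3°; wind correction +10.2° → command heading 139.5°, groundspeed 134.6 kt

Leg 1: heading=90.9°, groundspeed=152.2 kt
Leg 2: heading=310.7°, groundspeed=135.9 kt
Leg 3: heading=235.0°, groundspeed=111.7 kt
Leg 4: heading=287.6°, groundspeed=126.4 kt
Leg 5: heading=139.5°, groundspeed=134.6 kt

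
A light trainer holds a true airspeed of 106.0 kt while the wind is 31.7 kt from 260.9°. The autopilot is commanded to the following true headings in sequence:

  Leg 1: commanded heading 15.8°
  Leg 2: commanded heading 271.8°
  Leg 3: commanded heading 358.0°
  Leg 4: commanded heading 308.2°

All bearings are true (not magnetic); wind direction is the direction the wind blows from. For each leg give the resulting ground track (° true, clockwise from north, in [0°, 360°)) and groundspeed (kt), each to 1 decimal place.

Leg 1: track=29.3°, groundspeed=122.8 kt
Leg 2: track=276.4°, groundspeed=75.1 kt
Leg 3: track=14.0°, groundspeed=114.3 kt
Leg 4: track=323.6°, groundspeed=87.7 kt

Leg 1: heading 15.8°; drift +13.5° → track 29.3°, groundspeed 122.8 kt
Leg 2: heading 271.8°; drift +4.6° → track 276.4°, groundspeed 75.1 kt
Leg 3: heading 358.0°; drift +16.0° → track 14.0°, groundspeed 114.3 kt
Leg 4: heading 308.2°; drift +15.4° → track 323.6°, groundspeed 87.7 kt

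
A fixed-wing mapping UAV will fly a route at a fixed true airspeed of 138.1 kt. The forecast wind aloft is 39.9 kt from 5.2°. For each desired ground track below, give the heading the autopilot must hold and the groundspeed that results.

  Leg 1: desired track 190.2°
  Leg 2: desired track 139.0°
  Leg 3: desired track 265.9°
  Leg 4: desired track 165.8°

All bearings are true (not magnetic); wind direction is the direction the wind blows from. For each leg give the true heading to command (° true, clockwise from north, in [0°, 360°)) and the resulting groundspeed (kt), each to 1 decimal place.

Leg 1: heading=191.6°, groundspeed=177.8 kt
Leg 2: heading=127.0°, groundspeed=162.7 kt
Leg 3: heading=282.5°, groundspeed=138.8 kt
Leg 4: heading=160.3°, groundspeed=175.1 kt

Leg 1: desired track 190.2°; wind correction +1.4° → command heading 191.6°, groundspeed 177.8 kt
Leg 2: desired track 139.0°; wind correction -12.0° → command heading 127.0°, groundspeed 162.7 kt
Leg 3: desired track 265.9°; wind correction +16.6° → command heading 282.5°, groundspeed 138.8 kt
Leg 4: desired track 165.8°; wind correction -5.5° → command heading 160.3°, groundspeed 175.1 kt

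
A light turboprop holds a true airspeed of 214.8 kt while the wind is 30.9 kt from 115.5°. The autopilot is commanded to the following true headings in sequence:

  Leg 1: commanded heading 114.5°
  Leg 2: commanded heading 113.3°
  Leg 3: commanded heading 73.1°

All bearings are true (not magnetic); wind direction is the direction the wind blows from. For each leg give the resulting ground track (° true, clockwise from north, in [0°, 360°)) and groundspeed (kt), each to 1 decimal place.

Leg 1: track=114.3°, groundspeed=183.9 kt
Leg 2: track=112.9°, groundspeed=183.9 kt
Leg 3: track=66.9°, groundspeed=193.1 kt

Leg 1: heading 114.5°; drift -0.2° → track 114.3°, groundspeed 183.9 kt
Leg 2: heading 113.3°; drift -0.4° → track 112.9°, groundspeed 183.9 kt
Leg 3: heading 73.1°; drift -6.2° → track 66.9°, groundspeed 193.1 kt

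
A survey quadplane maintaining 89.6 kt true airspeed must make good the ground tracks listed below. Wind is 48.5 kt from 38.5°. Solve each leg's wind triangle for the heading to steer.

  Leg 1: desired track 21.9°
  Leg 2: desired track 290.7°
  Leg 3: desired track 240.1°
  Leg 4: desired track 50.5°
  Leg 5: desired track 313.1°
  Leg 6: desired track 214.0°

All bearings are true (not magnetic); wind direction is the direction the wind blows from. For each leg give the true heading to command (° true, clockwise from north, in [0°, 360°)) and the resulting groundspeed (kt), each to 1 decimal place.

Leg 1: heading=30.8°, groundspeed=42.0 kt
Leg 2: heading=321.7°, groundspeed=91.6 kt
Leg 3: heading=251.6°, groundspeed=132.9 kt
Leg 4: heading=44.0°, groundspeed=41.6 kt
Leg 5: heading=345.8°, groundspeed=71.5 kt
Leg 6: heading=211.6°, groundspeed=137.9 kt

Leg 1: desired track 21.9°; wind correction +8.9° → command heading 30.8°, groundspeed 42.0 kt
Leg 2: desired track 290.7°; wind correction +31.0° → command heading 321.7°, groundspeed 91.6 kt
Leg 3: desired track 240.1°; wind correction +11.5° → command heading 251.6°, groundspeed 132.9 kt
Leg 4: desired track 50.5°; wind correction -6.5° → command heading 44.0°, groundspeed 41.6 kt
Leg 5: desired track 313.1°; wind correction +32.7° → command heading 345.8°, groundspeed 71.5 kt
Leg 6: desired track 214.0°; wind correction -2.4° → command heading 211.6°, groundspeed 137.9 kt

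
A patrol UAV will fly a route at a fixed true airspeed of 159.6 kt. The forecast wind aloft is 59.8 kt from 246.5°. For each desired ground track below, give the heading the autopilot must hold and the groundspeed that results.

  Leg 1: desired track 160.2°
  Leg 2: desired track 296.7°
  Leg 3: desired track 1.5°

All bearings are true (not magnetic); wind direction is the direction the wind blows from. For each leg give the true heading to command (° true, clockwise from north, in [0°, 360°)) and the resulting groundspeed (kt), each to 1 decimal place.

Leg 1: desired track 160.2°; wind correction +22.0° → command heading 182.2°, groundspeed 144.2 kt
Leg 2: desired track 296.7°; wind correction -16.7° → command heading 280.0°, groundspeed 114.6 kt
Leg 3: desired track 1.5°; wind correction -19.9° → command heading 341.6°, groundspeed 175.4 kt

Leg 1: heading=182.2°, groundspeed=144.2 kt
Leg 2: heading=280.0°, groundspeed=114.6 kt
Leg 3: heading=341.6°, groundspeed=175.4 kt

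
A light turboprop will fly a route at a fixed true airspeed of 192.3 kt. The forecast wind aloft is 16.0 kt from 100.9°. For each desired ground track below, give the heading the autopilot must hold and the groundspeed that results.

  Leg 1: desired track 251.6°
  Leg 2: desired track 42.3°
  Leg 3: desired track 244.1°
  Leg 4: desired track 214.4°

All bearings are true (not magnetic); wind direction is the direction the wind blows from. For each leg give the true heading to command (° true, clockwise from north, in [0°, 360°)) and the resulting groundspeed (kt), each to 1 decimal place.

Leg 1: heading=249.3°, groundspeed=206.1 kt
Leg 2: heading=46.4°, groundspeed=183.5 kt
Leg 3: heading=241.2°, groundspeed=204.9 kt
Leg 4: heading=210.0°, groundspeed=198.1 kt

Leg 1: desired track 251.6°; wind correction -2.3° → command heading 249.3°, groundspeed 206.1 kt
Leg 2: desired track 42.3°; wind correction +4.1° → command heading 46.4°, groundspeed 183.5 kt
Leg 3: desired track 244.1°; wind correction -2.9° → command heading 241.2°, groundspeed 204.9 kt
Leg 4: desired track 214.4°; wind correction -4.4° → command heading 210.0°, groundspeed 198.1 kt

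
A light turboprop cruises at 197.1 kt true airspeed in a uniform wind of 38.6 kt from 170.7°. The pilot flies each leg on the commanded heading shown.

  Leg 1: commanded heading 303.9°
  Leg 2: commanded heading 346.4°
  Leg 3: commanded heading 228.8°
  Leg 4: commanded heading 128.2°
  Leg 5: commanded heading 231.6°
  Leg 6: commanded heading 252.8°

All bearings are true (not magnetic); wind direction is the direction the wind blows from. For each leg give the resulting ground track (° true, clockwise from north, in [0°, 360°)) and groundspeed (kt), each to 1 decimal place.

Leg 1: track=311.1°, groundspeed=225.3 kt
Leg 2: track=347.1°, groundspeed=235.6 kt
Leg 3: track=239.3°, groundspeed=179.7 kt
Leg 4: track=119.4°, groundspeed=170.6 kt
Leg 5: track=242.3°, groundspeed=181.5 kt
Leg 6: track=264.1°, groundspeed=195.6 kt

Leg 1: heading 303.9°; drift +7.2° → track 311.1°, groundspeed 225.3 kt
Leg 2: heading 346.4°; drift +0.7° → track 347.1°, groundspeed 235.6 kt
Leg 3: heading 228.8°; drift +10.5° → track 239.3°, groundspeed 179.7 kt
Leg 4: heading 128.2°; drift -8.8° → track 119.4°, groundspeed 170.6 kt
Leg 5: heading 231.6°; drift +10.7° → track 242.3°, groundspeed 181.5 kt
Leg 6: heading 252.8°; drift +11.3° → track 264.1°, groundspeed 195.6 kt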